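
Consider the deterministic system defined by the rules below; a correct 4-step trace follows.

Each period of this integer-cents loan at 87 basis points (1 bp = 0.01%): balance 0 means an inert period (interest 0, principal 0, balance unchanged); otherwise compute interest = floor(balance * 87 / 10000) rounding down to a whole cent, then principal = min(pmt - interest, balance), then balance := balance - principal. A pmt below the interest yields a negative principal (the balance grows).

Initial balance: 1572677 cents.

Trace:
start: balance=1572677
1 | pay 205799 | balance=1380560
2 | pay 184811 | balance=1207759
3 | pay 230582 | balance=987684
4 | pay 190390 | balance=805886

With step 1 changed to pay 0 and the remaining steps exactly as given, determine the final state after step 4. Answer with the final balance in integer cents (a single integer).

(re-executing from step 1 with the substitution; state before step 1: balance=1572677)
1 | pay 0 | balance=1586359
2 | pay 184811 | balance=1415349
3 | pay 230582 | balance=1197080
4 | pay 190390 | balance=1017104

1017104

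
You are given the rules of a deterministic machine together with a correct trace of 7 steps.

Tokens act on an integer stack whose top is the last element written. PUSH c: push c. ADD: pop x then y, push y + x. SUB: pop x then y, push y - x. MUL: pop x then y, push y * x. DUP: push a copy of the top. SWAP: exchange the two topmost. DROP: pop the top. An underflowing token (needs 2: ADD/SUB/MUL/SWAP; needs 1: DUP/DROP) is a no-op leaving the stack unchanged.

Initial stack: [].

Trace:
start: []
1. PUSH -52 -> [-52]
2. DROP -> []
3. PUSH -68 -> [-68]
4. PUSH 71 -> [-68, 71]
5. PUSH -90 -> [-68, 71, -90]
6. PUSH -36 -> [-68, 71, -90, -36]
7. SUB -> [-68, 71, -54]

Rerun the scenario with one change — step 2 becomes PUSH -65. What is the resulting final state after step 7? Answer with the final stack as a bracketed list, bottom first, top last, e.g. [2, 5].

[-52, -65, -68, 71, -54]

(re-executing from step 2 with the substitution; state before step 2: [-52])
2. PUSH -65 -> [-52, -65]
3. PUSH -68 -> [-52, -65, -68]
4. PUSH 71 -> [-52, -65, -68, 71]
5. PUSH -90 -> [-52, -65, -68, 71, -90]
6. PUSH -36 -> [-52, -65, -68, 71, -90, -36]
7. SUB -> [-52, -65, -68, 71, -54]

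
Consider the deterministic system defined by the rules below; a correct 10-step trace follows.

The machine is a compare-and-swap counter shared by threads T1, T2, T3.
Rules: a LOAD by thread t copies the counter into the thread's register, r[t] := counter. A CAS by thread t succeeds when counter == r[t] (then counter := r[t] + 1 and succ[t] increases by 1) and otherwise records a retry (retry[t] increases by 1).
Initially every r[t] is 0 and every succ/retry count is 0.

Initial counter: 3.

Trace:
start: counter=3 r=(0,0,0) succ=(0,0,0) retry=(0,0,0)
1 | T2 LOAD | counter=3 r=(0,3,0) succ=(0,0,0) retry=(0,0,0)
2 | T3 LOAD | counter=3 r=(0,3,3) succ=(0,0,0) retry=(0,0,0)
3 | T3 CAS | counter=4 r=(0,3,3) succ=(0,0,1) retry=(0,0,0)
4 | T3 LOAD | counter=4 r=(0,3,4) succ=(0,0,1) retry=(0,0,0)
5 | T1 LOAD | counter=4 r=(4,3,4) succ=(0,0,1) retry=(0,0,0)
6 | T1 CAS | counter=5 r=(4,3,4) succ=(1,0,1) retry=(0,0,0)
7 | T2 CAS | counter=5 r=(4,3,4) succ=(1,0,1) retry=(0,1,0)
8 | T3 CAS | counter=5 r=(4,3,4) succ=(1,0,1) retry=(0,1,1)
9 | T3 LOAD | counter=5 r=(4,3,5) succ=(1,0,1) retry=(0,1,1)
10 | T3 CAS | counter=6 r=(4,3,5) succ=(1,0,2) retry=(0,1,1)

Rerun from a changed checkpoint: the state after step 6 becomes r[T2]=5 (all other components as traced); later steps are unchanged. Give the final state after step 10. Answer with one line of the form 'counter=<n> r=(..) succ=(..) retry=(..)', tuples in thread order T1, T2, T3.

state after step 6 := counter=5 r=(4,5,4) succ=(1,0,1) retry=(0,0,0)
7 | T2 CAS | counter=6 r=(4,5,4) succ=(1,1,1) retry=(0,0,0)
8 | T3 CAS | counter=6 r=(4,5,4) succ=(1,1,1) retry=(0,0,1)
9 | T3 LOAD | counter=6 r=(4,5,6) succ=(1,1,1) retry=(0,0,1)
10 | T3 CAS | counter=7 r=(4,5,6) succ=(1,1,2) retry=(0,0,1)

counter=7 r=(4,5,6) succ=(1,1,2) retry=(0,0,1)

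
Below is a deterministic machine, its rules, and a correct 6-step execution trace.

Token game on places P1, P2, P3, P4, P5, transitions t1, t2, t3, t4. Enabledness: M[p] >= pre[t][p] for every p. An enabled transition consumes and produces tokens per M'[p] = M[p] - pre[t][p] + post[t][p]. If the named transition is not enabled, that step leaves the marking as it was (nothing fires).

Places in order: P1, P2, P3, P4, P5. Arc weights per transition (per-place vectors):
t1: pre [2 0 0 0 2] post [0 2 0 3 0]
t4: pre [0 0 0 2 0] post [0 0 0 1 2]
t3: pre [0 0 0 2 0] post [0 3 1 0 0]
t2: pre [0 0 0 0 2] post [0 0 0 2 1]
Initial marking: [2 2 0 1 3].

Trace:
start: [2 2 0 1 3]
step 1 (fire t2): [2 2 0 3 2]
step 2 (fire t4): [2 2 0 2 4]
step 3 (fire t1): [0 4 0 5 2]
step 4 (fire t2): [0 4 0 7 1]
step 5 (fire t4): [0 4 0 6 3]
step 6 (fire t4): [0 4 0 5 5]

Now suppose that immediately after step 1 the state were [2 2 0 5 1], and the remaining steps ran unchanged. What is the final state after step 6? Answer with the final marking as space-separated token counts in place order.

0 4 0 5 5

state after step 1 := [2 2 0 5 1]
step 2 (fire t4): [2 2 0 4 3]
step 3 (fire t1): [0 4 0 7 1]
step 4 (fire t2): [0 4 0 7 1]
step 5 (fire t4): [0 4 0 6 3]
step 6 (fire t4): [0 4 0 5 5]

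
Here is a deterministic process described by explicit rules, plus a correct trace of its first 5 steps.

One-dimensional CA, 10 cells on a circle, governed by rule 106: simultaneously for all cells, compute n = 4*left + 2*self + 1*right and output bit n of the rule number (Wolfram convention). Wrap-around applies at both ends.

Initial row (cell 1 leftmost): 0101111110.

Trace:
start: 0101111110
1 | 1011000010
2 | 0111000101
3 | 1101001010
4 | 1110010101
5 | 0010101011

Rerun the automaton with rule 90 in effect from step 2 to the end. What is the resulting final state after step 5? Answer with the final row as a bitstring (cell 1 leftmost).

(re-executing steps 2..5 under rule 90; state before step 2: 1011000010)
2 | 0011100100
3 | 0110111010
4 | 1110101001
5 | 0010000111

0010000111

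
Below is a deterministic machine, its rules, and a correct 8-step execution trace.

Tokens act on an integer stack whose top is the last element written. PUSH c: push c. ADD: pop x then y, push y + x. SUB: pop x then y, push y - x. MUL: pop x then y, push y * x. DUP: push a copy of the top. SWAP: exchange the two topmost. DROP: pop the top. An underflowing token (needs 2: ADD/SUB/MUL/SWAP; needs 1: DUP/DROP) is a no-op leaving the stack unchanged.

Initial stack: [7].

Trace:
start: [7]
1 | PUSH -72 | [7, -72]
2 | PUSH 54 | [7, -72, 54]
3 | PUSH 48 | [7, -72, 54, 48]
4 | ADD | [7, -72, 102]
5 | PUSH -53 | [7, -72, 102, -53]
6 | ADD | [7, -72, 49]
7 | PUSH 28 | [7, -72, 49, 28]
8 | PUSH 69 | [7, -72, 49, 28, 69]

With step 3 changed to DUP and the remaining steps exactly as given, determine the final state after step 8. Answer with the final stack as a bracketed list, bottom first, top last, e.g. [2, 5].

(re-executing from step 3 with the substitution; state before step 3: [7, -72, 54])
3 | DUP | [7, -72, 54, 54]
4 | ADD | [7, -72, 108]
5 | PUSH -53 | [7, -72, 108, -53]
6 | ADD | [7, -72, 55]
7 | PUSH 28 | [7, -72, 55, 28]
8 | PUSH 69 | [7, -72, 55, 28, 69]

[7, -72, 55, 28, 69]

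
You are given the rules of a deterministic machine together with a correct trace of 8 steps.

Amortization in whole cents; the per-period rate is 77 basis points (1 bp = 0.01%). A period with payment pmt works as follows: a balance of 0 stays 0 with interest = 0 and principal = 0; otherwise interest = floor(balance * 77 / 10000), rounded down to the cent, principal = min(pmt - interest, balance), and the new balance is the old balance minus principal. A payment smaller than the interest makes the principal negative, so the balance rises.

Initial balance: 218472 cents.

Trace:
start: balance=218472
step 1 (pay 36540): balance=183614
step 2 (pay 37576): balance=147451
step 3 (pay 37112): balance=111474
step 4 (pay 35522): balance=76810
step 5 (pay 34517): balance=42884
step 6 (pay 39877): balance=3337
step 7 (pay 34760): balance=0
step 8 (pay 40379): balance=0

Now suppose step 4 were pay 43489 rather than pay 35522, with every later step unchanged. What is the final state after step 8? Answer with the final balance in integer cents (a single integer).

(re-executing from step 4 with the substitution; state before step 4: balance=111474)
step 4 (pay 43489): balance=68843
step 5 (pay 34517): balance=34856
step 6 (pay 39877): balance=0
step 7 (pay 34760): balance=0
step 8 (pay 40379): balance=0

0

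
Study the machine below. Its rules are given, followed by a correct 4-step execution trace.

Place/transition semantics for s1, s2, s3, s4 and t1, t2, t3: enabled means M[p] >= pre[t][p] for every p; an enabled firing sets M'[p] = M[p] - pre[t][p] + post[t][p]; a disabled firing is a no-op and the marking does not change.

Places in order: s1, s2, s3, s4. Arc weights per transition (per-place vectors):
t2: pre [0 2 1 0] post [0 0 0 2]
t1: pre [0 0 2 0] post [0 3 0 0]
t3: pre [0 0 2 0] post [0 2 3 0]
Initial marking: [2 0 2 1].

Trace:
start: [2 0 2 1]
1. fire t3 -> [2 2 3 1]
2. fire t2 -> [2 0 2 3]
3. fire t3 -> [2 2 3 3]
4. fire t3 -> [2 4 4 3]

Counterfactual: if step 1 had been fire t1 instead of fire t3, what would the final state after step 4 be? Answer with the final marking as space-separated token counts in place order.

(re-executing from step 1 with the substitution; state before step 1: [2 0 2 1])
1. fire t1 -> [2 3 0 1]
2. fire t2 -> [2 3 0 1]
3. fire t3 -> [2 3 0 1]
4. fire t3 -> [2 3 0 1]

2 3 0 1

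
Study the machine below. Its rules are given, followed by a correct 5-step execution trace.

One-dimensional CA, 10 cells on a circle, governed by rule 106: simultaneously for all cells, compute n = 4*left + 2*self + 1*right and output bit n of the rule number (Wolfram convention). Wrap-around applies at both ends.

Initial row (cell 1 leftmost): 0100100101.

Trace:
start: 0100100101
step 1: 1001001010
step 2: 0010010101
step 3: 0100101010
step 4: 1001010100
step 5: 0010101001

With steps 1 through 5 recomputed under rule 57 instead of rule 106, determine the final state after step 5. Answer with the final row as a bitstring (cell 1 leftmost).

(re-executing steps 1..5 under rule 57; state before step 1: 0100100101)
step 1: 1010010010
step 2: 0101001001
step 3: 1010100100
step 4: 0101010010
step 5: 0010101001

0010101001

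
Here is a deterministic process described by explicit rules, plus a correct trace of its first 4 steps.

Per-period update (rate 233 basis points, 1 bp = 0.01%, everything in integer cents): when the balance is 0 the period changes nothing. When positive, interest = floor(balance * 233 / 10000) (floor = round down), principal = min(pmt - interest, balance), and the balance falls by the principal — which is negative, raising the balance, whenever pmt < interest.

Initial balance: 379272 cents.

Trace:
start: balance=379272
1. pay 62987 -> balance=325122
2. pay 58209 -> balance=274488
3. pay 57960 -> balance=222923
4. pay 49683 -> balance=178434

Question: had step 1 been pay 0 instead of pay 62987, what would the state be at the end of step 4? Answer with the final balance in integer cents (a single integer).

245926

(re-executing from step 1 with the substitution; state before step 1: balance=379272)
1. pay 0 -> balance=388109
2. pay 58209 -> balance=338942
3. pay 57960 -> balance=288879
4. pay 49683 -> balance=245926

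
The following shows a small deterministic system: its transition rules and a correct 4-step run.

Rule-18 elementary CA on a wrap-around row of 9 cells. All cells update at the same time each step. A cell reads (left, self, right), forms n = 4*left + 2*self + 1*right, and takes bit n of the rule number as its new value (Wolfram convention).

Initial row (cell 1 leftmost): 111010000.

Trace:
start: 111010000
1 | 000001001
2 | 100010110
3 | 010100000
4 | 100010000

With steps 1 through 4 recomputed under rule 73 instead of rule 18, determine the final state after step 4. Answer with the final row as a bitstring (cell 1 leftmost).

101010110

(re-executing steps 1..4 under rule 73; state before step 1: 111010000)
1 | 101000110
2 | 000010110
3 | 111000110
4 | 101010110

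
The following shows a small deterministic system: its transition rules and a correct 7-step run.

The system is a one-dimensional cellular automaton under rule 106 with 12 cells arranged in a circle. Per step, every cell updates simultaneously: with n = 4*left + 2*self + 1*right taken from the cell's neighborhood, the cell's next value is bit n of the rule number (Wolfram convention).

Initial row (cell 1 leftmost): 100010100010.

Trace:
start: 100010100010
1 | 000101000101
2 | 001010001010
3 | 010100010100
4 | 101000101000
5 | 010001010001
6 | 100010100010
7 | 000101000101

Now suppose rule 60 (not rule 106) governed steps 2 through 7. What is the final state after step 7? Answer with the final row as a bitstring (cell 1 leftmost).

(re-executing steps 2..7 under rule 60; state before step 2: 000101000101)
2 | 100111100111
3 | 010100010100
4 | 011110011110
5 | 010001010001
6 | 111001111001
7 | 000101000101

000101000101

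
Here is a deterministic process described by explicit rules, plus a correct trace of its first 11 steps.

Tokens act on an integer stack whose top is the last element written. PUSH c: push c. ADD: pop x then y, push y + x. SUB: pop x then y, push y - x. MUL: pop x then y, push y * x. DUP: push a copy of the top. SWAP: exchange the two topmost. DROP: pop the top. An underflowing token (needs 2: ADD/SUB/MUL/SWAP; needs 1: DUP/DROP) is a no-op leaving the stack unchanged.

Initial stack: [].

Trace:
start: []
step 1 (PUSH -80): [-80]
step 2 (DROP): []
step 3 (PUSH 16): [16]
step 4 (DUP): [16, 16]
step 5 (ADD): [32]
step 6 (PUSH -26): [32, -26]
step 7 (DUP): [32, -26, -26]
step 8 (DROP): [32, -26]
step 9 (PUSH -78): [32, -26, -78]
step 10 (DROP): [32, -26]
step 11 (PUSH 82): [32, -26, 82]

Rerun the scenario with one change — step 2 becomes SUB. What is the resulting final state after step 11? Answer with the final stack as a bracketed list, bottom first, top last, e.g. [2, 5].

[-80, 32, -26, 82]

(re-executing from step 2 with the substitution; state before step 2: [-80])
step 2 (SUB): [-80]
step 3 (PUSH 16): [-80, 16]
step 4 (DUP): [-80, 16, 16]
step 5 (ADD): [-80, 32]
step 6 (PUSH -26): [-80, 32, -26]
step 7 (DUP): [-80, 32, -26, -26]
step 8 (DROP): [-80, 32, -26]
step 9 (PUSH -78): [-80, 32, -26, -78]
step 10 (DROP): [-80, 32, -26]
step 11 (PUSH 82): [-80, 32, -26, 82]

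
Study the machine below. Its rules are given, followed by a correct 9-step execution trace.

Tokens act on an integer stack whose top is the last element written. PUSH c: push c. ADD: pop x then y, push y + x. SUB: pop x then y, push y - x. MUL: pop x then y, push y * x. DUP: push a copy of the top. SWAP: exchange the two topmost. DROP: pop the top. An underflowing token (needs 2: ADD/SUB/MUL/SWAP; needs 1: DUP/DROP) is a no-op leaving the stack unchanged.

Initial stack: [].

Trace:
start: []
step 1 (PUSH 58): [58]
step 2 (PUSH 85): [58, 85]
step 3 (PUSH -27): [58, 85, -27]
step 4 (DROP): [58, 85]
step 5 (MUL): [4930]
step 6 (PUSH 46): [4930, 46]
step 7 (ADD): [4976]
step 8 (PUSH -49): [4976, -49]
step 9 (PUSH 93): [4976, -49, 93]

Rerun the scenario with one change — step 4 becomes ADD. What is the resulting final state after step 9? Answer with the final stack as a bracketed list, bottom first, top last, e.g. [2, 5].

[3410, -49, 93]

(re-executing from step 4 with the substitution; state before step 4: [58, 85, -27])
step 4 (ADD): [58, 58]
step 5 (MUL): [3364]
step 6 (PUSH 46): [3364, 46]
step 7 (ADD): [3410]
step 8 (PUSH -49): [3410, -49]
step 9 (PUSH 93): [3410, -49, 93]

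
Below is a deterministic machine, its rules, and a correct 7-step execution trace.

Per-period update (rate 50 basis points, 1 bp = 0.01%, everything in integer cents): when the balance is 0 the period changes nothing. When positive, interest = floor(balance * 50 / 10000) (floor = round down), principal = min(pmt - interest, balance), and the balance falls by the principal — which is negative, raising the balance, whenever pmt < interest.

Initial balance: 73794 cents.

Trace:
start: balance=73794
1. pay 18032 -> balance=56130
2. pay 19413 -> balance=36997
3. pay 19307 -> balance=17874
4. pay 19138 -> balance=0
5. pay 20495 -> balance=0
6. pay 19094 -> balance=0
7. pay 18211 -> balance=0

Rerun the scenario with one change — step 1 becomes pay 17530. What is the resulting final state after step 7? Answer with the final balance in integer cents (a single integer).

0

(re-executing from step 1 with the substitution; state before step 1: balance=73794)
1. pay 17530 -> balance=56632
2. pay 19413 -> balance=37502
3. pay 19307 -> balance=18382
4. pay 19138 -> balance=0
5. pay 20495 -> balance=0
6. pay 19094 -> balance=0
7. pay 18211 -> balance=0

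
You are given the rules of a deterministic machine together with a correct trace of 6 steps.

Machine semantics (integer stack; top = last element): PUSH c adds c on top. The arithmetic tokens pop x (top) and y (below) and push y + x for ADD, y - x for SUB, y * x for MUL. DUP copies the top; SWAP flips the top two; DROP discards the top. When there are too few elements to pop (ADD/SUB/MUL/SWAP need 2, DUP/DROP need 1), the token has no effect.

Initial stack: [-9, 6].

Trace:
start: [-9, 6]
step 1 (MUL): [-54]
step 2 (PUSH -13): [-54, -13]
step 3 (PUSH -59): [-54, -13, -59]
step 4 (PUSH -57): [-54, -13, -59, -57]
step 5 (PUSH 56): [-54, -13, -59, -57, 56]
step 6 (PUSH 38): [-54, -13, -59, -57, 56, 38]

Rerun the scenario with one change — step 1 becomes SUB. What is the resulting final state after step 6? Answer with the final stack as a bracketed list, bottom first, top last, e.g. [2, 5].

(re-executing from step 1 with the substitution; state before step 1: [-9, 6])
step 1 (SUB): [-15]
step 2 (PUSH -13): [-15, -13]
step 3 (PUSH -59): [-15, -13, -59]
step 4 (PUSH -57): [-15, -13, -59, -57]
step 5 (PUSH 56): [-15, -13, -59, -57, 56]
step 6 (PUSH 38): [-15, -13, -59, -57, 56, 38]

[-15, -13, -59, -57, 56, 38]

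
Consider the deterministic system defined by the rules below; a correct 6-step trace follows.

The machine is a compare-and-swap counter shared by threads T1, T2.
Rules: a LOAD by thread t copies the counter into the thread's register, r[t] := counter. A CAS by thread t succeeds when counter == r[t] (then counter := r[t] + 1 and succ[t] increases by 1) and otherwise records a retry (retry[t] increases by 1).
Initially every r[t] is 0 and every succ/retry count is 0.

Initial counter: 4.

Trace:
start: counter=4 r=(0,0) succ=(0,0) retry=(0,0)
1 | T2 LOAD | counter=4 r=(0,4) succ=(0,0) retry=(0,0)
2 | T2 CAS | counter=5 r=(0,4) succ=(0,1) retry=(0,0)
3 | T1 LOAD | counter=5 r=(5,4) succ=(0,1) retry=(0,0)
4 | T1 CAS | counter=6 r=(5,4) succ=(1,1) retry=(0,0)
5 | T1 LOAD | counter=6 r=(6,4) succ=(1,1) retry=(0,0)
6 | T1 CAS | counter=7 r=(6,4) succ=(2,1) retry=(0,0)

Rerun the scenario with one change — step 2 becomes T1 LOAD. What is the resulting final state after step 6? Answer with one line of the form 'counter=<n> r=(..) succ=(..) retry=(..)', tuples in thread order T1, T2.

(re-executing from step 2 with the substitution; state before step 2: counter=4 r=(0,4) succ=(0,0) retry=(0,0))
2 | T1 LOAD | counter=4 r=(4,4) succ=(0,0) retry=(0,0)
3 | T1 LOAD | counter=4 r=(4,4) succ=(0,0) retry=(0,0)
4 | T1 CAS | counter=5 r=(4,4) succ=(1,0) retry=(0,0)
5 | T1 LOAD | counter=5 r=(5,4) succ=(1,0) retry=(0,0)
6 | T1 CAS | counter=6 r=(5,4) succ=(2,0) retry=(0,0)

counter=6 r=(5,4) succ=(2,0) retry=(0,0)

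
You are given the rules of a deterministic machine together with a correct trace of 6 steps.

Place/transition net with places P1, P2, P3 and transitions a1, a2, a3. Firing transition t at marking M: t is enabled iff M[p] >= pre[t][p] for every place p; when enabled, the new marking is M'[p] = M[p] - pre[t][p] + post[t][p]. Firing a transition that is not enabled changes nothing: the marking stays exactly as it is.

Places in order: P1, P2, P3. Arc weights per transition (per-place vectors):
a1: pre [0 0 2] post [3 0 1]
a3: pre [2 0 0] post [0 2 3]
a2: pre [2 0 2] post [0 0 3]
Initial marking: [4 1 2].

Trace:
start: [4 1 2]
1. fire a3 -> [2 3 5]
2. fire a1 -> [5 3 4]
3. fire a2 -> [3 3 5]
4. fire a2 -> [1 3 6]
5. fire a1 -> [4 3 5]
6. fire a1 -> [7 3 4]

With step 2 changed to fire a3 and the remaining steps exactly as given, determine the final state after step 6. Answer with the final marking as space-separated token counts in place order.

6 5 6

(re-executing from step 2 with the substitution; state before step 2: [2 3 5])
2. fire a3 -> [0 5 8]
3. fire a2 -> [0 5 8]
4. fire a2 -> [0 5 8]
5. fire a1 -> [3 5 7]
6. fire a1 -> [6 5 6]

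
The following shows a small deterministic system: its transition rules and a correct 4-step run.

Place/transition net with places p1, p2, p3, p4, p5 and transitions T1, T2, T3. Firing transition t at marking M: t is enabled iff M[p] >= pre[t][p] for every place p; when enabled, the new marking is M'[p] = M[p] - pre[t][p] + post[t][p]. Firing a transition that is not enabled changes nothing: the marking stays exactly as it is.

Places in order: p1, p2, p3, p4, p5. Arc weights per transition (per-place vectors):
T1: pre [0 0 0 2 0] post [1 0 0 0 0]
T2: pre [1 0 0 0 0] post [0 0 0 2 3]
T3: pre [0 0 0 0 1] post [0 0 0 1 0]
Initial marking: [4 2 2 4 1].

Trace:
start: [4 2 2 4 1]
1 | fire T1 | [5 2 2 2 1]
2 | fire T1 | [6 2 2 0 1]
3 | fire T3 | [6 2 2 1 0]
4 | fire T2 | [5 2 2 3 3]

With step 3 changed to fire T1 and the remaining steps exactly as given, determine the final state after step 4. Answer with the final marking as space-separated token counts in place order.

(re-executing from step 3 with the substitution; state before step 3: [6 2 2 0 1])
3 | fire T1 | [6 2 2 0 1]
4 | fire T2 | [5 2 2 2 4]

5 2 2 2 4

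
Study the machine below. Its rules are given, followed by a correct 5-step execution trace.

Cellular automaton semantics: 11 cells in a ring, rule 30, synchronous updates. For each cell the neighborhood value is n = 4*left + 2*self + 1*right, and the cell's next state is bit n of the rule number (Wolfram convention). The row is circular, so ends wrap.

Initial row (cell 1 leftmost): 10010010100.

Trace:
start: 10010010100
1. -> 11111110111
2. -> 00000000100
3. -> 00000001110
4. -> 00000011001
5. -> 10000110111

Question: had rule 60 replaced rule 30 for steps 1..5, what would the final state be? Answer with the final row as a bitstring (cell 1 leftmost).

00110110011

(re-executing steps 1..5 under rule 60; state before step 1: 10010010100)
1. -> 11011011110
2. -> 10110110001
3. -> 01101101001
4. -> 11011011101
5. -> 00110110011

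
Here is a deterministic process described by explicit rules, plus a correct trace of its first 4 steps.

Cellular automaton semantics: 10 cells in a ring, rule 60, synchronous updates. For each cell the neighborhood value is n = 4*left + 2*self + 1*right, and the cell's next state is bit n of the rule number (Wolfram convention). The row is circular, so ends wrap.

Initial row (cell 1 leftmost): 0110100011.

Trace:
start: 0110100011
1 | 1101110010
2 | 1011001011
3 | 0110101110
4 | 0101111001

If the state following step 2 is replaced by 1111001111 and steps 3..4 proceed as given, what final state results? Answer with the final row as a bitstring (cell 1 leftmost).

state after step 2 := 1111001111
3 | 0000101000
4 | 0000111100

0000111100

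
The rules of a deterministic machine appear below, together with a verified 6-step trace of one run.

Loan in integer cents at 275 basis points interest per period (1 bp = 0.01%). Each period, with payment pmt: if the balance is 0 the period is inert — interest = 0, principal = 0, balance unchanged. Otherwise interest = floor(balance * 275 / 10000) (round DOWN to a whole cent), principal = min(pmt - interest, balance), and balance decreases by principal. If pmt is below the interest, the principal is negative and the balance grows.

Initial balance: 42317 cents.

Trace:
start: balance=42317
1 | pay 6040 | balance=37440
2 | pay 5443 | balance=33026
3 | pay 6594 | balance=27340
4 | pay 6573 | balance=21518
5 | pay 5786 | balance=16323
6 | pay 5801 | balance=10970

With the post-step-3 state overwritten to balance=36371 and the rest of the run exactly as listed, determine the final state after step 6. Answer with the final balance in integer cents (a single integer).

state after step 3 := balance=36371
4 | pay 6573 | balance=30798
5 | pay 5786 | balance=25858
6 | pay 5801 | balance=20768

20768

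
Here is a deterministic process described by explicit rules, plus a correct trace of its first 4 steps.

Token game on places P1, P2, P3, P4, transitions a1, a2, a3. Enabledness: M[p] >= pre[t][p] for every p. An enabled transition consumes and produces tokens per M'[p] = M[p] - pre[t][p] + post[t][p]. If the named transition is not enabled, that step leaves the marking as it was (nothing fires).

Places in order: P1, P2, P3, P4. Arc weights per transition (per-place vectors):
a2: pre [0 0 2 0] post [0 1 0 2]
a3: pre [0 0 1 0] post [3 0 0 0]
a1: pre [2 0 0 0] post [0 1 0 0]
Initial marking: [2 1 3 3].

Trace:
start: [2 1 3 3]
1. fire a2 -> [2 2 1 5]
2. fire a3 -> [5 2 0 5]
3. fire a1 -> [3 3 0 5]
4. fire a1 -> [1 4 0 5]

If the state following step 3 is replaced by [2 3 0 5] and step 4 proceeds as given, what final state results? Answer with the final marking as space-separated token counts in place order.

state after step 3 := [2 3 0 5]
4. fire a1 -> [0 4 0 5]

0 4 0 5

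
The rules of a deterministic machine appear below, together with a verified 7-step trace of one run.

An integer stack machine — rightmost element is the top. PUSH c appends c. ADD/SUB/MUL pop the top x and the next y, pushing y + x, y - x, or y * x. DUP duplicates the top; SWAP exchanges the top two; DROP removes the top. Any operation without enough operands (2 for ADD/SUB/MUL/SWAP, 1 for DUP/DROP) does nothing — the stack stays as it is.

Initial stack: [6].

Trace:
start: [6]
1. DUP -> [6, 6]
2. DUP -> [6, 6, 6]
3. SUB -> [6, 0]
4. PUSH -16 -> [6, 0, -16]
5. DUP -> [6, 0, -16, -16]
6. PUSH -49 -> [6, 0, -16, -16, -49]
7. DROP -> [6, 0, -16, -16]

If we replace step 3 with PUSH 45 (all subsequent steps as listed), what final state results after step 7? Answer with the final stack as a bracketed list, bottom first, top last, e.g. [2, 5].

(re-executing from step 3 with the substitution; state before step 3: [6, 6, 6])
3. PUSH 45 -> [6, 6, 6, 45]
4. PUSH -16 -> [6, 6, 6, 45, -16]
5. DUP -> [6, 6, 6, 45, -16, -16]
6. PUSH -49 -> [6, 6, 6, 45, -16, -16, -49]
7. DROP -> [6, 6, 6, 45, -16, -16]

[6, 6, 6, 45, -16, -16]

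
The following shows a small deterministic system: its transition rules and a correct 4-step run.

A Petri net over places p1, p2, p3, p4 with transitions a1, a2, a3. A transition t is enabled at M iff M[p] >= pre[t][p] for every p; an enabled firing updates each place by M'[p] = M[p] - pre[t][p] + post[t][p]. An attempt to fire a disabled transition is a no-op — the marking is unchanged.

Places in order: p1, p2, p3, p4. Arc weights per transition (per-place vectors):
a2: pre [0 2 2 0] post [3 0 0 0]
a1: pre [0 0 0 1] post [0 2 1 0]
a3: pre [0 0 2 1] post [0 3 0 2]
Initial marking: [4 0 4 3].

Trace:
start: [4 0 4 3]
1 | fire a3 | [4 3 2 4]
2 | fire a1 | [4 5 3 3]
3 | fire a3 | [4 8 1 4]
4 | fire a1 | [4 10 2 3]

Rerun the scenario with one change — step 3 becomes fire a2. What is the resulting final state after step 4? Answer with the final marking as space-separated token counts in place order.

(re-executing from step 3 with the substitution; state before step 3: [4 5 3 3])
3 | fire a2 | [7 3 1 3]
4 | fire a1 | [7 5 2 2]

7 5 2 2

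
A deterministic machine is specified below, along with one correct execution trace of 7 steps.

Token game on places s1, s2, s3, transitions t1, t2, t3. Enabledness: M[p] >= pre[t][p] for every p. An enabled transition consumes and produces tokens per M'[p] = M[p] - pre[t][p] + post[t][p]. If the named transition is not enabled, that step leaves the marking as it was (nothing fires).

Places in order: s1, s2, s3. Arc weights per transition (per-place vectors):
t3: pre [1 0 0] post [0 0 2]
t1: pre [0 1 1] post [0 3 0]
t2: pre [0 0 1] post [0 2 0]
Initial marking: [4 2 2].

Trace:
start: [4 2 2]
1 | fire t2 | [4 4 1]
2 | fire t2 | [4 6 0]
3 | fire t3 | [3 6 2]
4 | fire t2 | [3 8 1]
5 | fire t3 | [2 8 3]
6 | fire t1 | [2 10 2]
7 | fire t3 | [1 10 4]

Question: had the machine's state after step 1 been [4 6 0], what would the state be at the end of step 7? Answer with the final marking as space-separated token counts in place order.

state after step 1 := [4 6 0]
2 | fire t2 | [4 6 0]
3 | fire t3 | [3 6 2]
4 | fire t2 | [3 8 1]
5 | fire t3 | [2 8 3]
6 | fire t1 | [2 10 2]
7 | fire t3 | [1 10 4]

1 10 4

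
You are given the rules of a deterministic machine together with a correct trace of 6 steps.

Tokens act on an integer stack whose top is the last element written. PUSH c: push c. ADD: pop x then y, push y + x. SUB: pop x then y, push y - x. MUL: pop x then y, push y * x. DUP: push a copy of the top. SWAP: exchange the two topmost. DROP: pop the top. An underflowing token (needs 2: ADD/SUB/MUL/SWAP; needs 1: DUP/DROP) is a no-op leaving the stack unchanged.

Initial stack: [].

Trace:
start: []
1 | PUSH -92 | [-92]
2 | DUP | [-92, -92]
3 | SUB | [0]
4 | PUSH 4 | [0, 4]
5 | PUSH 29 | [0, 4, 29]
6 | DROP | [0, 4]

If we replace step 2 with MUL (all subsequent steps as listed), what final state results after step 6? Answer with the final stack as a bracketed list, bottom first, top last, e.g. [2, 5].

[-92, 4]

(re-executing from step 2 with the substitution; state before step 2: [-92])
2 | MUL | [-92]
3 | SUB | [-92]
4 | PUSH 4 | [-92, 4]
5 | PUSH 29 | [-92, 4, 29]
6 | DROP | [-92, 4]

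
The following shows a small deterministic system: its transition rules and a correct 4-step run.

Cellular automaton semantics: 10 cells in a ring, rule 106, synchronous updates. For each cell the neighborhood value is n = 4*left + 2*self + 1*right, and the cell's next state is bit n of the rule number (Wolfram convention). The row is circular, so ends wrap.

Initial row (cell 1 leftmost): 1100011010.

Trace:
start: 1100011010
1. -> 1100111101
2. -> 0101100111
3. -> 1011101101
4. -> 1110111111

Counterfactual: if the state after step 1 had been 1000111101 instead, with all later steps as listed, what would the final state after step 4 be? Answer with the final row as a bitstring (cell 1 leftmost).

0110111101

state after step 1 := 1000111101
2. -> 1001100111
3. -> 1011101100
4. -> 0110111101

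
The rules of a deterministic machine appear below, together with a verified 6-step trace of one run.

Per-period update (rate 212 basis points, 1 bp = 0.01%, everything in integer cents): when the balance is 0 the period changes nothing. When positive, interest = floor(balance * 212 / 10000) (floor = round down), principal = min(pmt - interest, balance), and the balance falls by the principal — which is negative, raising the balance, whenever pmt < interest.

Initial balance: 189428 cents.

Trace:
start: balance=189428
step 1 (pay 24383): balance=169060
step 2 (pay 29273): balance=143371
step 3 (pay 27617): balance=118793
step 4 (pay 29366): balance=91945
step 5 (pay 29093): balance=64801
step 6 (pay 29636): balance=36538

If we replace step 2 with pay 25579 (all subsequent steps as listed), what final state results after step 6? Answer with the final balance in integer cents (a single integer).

40555

(re-executing from step 2 with the substitution; state before step 2: balance=169060)
step 2 (pay 25579): balance=147065
step 3 (pay 27617): balance=122565
step 4 (pay 29366): balance=95797
step 5 (pay 29093): balance=68734
step 6 (pay 29636): balance=40555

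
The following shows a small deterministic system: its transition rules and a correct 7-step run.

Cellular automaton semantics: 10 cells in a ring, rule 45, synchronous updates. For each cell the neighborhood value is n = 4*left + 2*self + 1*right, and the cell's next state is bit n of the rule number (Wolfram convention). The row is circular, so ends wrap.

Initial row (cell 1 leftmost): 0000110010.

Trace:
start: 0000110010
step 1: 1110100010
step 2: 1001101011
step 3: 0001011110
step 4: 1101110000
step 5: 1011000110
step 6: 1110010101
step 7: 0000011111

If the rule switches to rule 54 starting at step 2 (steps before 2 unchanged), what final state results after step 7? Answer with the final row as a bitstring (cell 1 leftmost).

(re-executing steps 2..7 under rule 54; state before step 2: 1110100010)
step 2: 0001110111
step 3: 1010001000
step 4: 1111011101
step 5: 0000100010
step 6: 0001110111
step 7: 1010001000

1010001000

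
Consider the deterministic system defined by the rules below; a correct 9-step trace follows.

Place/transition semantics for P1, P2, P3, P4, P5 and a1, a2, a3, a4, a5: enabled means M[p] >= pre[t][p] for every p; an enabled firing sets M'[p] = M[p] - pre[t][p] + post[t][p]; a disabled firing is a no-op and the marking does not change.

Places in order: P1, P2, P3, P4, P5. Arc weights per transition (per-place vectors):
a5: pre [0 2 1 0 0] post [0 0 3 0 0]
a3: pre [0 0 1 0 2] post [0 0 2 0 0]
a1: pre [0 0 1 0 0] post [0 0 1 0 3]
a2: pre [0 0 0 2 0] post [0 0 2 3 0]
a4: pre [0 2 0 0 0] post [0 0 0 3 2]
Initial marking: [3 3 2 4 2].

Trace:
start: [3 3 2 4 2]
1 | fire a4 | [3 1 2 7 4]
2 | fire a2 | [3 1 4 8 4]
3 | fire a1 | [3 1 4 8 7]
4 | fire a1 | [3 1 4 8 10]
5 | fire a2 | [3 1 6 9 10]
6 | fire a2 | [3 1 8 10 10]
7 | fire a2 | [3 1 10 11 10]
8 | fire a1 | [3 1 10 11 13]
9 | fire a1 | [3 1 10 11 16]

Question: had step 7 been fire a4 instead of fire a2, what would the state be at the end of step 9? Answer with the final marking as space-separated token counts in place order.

(re-executing from step 7 with the substitution; state before step 7: [3 1 8 10 10])
7 | fire a4 | [3 1 8 10 10]
8 | fire a1 | [3 1 8 10 13]
9 | fire a1 | [3 1 8 10 16]

3 1 8 10 16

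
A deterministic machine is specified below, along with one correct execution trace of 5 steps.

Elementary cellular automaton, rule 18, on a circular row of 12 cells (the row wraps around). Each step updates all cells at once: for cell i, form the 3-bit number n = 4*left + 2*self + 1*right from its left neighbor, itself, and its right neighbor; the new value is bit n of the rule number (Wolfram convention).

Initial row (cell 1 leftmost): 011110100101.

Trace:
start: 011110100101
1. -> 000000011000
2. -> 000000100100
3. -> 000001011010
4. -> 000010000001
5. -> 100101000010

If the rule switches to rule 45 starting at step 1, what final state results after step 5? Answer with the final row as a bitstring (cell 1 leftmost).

(re-executing steps 1..5 under rule 45; state before step 1: 011110100101)
1. -> 110001100111
2. -> 000101000100
3. -> 110111010101
4. -> 001100111111
5. -> 001000100000

001000100000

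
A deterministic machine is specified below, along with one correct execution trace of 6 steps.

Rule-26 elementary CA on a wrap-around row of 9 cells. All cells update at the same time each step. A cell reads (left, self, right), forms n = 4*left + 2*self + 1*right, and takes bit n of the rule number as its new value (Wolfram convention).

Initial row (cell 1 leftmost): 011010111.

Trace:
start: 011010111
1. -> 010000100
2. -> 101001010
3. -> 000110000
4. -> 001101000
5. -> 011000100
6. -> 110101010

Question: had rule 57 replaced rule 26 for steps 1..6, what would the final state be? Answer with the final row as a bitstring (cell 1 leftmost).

110101010

(re-executing steps 1..6 under rule 57; state before step 1: 011010111)
1. -> 110101100
2. -> 101011010
3. -> 010110101
4. -> 101101010
5. -> 011010101
6. -> 110101010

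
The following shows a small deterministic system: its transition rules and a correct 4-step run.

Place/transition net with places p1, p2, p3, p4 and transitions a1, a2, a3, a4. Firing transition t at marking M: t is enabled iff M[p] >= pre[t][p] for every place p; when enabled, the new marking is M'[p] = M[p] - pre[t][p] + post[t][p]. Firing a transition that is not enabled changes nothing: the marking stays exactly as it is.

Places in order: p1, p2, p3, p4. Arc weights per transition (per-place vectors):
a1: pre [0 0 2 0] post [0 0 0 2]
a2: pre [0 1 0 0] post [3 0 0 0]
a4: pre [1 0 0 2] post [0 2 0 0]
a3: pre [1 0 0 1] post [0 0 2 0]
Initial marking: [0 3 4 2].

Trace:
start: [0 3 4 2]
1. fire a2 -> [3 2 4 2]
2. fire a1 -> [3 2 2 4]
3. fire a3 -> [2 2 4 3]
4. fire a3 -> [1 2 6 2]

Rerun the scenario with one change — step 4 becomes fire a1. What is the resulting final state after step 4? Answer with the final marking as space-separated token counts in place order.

(re-executing from step 4 with the substitution; state before step 4: [2 2 4 3])
4. fire a1 -> [2 2 2 5]

2 2 2 5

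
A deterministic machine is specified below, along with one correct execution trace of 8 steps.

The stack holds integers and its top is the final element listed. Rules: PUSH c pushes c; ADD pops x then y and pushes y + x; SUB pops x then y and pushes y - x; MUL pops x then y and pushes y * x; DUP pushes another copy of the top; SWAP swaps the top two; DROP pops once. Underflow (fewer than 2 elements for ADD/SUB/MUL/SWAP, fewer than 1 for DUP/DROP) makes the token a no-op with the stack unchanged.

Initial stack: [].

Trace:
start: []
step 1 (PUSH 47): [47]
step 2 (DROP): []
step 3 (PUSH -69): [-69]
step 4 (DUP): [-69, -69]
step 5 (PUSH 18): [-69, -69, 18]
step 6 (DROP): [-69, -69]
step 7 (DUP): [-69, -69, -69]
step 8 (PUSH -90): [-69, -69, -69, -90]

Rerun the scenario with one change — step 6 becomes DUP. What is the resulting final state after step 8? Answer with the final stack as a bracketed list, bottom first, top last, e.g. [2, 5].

[-69, -69, 18, 18, 18, -90]

(re-executing from step 6 with the substitution; state before step 6: [-69, -69, 18])
step 6 (DUP): [-69, -69, 18, 18]
step 7 (DUP): [-69, -69, 18, 18, 18]
step 8 (PUSH -90): [-69, -69, 18, 18, 18, -90]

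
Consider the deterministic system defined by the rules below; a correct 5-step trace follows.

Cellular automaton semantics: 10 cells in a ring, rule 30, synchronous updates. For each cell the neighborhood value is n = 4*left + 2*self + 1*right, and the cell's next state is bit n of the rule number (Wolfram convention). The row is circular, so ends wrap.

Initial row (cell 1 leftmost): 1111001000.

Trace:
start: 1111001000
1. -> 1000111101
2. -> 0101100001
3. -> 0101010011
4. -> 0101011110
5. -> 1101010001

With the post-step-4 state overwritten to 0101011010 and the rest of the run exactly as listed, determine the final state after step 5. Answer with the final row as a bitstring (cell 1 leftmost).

1101010011

state after step 4 := 0101011010
5. -> 1101010011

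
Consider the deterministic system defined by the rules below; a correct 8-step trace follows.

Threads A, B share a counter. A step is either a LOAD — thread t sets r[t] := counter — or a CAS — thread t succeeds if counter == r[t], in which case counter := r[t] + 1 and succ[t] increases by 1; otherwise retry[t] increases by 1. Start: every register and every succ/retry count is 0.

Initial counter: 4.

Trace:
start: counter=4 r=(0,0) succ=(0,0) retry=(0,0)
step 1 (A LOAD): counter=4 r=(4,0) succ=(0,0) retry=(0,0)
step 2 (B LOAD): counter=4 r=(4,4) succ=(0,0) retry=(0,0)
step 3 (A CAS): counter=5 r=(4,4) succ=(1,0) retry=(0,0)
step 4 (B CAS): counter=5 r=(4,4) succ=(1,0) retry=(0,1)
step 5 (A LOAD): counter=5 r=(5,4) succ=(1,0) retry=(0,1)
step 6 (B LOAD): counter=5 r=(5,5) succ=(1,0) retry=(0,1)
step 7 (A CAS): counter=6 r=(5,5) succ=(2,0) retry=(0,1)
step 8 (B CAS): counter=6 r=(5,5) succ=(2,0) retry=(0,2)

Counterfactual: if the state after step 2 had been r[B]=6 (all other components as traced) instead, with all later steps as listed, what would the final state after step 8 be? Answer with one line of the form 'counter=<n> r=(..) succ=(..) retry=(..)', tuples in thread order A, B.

state after step 2 := counter=4 r=(4,6) succ=(0,0) retry=(0,0)
step 3 (A CAS): counter=5 r=(4,6) succ=(1,0) retry=(0,0)
step 4 (B CAS): counter=5 r=(4,6) succ=(1,0) retry=(0,1)
step 5 (A LOAD): counter=5 r=(5,6) succ=(1,0) retry=(0,1)
step 6 (B LOAD): counter=5 r=(5,5) succ=(1,0) retry=(0,1)
step 7 (A CAS): counter=6 r=(5,5) succ=(2,0) retry=(0,1)
step 8 (B CAS): counter=6 r=(5,5) succ=(2,0) retry=(0,2)

counter=6 r=(5,5) succ=(2,0) retry=(0,2)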